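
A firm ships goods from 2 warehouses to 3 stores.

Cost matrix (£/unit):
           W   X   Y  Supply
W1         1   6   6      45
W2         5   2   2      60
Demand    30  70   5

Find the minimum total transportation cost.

240

One minimum-cost allocation:
  W1→W: 30 units
  W1→X: 10 units
  W1→Y: 5 units
  W2→X: 60 units
Total cost = £240.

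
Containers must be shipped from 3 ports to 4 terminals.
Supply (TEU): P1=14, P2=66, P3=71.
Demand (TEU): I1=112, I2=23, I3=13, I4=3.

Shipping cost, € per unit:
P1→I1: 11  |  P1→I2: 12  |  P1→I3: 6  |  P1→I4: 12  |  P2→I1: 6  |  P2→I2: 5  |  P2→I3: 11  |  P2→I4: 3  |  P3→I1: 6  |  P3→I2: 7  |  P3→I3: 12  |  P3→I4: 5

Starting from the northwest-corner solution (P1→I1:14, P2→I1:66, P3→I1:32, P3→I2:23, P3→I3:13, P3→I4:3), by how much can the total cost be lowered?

195

Current plan cost = 14·11 + 66·6 + 32·6 + 23·7 + 13·12 + 3·5 = €1074.
Optimal plan:
  P1 to I1: 1 × €11 = €11
  P1 to I3: 13 × €6 = €78
  P2 to I1: 40 × €6 = €240
  P2 to I2: 23 × €5 = €115
  P2 to I4: 3 × €3 = €9
  P3 to I1: 71 × €6 = €426
Optimal cost = €879.
Saving = 1074 − 879 = €195.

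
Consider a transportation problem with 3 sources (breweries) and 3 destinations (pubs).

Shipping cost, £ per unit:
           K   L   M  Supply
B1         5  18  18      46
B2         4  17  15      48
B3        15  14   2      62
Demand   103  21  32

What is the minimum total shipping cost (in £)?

One minimum-cost allocation:
  B1→K: 46 × £5 = £230
  B2→K: 48 × £4 = £192
  B3→K: 9 × £15 = £135
  B3→L: 21 × £14 = £294
  B3→M: 32 × £2 = £64
Total = 230 + 192 + 135 + 294 + 64 = £915.

915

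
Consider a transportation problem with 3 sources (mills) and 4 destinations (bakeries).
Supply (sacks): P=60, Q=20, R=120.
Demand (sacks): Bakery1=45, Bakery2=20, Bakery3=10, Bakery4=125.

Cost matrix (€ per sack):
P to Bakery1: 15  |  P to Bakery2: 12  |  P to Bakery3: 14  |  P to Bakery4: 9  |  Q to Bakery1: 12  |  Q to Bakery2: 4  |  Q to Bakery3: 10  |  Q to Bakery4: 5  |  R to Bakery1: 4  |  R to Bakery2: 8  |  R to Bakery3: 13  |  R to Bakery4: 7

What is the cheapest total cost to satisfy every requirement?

A cheapest plan:
  P->Bakery3: 10 × €14 = €140
  P->Bakery4: 50 × €9 = €450
  Q->Bakery2: 20 × €4 = €80
  R->Bakery1: 45 × €4 = €180
  R->Bakery4: 75 × €7 = €525
Total = 140 + 450 + 80 + 180 + 525 = €1375.
(Supply check: P ships 60; Q ships 20; R ships 120.)

1375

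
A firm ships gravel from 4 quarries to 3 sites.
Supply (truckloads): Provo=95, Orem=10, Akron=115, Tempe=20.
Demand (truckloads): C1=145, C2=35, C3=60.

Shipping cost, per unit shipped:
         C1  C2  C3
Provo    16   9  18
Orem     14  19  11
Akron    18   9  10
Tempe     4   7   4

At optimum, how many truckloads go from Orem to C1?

10

The minimum-cost plan:
  Provo to C1: 95 truckloads
  Orem to C1: 10 truckloads
  Akron to C1: 20 truckloads
  Akron to C2: 35 truckloads
  Akron to C3: 60 truckloads
  Tempe to C1: 20 truckloads
Total cost = 3015.
So Orem→C1 carries 10 truckloads.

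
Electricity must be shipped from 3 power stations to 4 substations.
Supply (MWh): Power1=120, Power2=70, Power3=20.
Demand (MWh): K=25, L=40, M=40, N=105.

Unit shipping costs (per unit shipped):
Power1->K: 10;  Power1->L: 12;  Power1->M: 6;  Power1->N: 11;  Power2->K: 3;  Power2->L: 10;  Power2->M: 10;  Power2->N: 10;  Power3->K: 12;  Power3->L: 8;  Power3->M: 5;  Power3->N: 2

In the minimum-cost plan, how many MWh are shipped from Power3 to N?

Solving gives:
  Power1–M: 40 × 6 = 240
  Power1–N: 80 × 11 = 880
  Power2–K: 25 × 3 = 75
  Power2–L: 40 × 10 = 400
  Power2–N: 5 × 10 = 50
  Power3–N: 20 × 2 = 40
Total cost = 1685.
So Power3→N carries 20 MWh.

20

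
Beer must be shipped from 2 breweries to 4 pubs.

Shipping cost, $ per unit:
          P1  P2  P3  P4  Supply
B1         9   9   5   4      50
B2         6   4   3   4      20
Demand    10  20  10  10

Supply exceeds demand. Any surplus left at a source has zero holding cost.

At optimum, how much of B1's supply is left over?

20

An optimal plan:
  B1–P1: 10 kegs
  B1–P3: 10 kegs
  B1–P4: 10 kegs
  B2–P2: 20 kegs
Total cost = $260.
B1 ships 30 of its 50, leaving 20.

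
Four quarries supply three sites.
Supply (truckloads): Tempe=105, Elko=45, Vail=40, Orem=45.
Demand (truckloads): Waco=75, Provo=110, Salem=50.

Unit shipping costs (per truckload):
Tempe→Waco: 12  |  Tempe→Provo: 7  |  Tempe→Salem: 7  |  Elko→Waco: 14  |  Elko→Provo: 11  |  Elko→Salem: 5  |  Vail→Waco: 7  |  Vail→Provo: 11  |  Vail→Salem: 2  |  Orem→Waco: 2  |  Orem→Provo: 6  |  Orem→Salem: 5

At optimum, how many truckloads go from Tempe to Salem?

The minimum-cost plan:
  Tempe->Provo: 105 truckloads
  Elko->Provo: 5 truckloads
  Elko->Salem: 40 truckloads
  Vail->Waco: 30 truckloads
  Vail->Salem: 10 truckloads
  Orem->Waco: 45 truckloads
Total cost = 1310.
The route Tempe→Salem is not used.

0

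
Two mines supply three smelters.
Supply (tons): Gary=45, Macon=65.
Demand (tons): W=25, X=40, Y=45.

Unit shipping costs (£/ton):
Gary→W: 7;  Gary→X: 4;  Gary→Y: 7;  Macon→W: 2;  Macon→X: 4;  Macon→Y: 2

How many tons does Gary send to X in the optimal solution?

Solving gives:
  Gary–W: 5 × £7 = £35
  Gary–X: 40 × £4 = £160
  Macon–W: 20 × £2 = £40
  Macon–Y: 45 × £2 = £90
Total cost = £325.
So Gary→X carries 40 tons.

40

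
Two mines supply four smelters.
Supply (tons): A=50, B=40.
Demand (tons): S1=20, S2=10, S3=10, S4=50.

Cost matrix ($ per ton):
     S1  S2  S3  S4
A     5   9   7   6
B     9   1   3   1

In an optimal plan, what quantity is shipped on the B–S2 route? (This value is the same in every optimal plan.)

10

The minimum-cost plan:
  A->S1: 20 × $5 = $100
  A->S3: 10 × $7 = $70
  A->S4: 20 × $6 = $120
  B->S2: 10 × $1 = $10
  B->S4: 30 × $1 = $30
Total cost = $330.
So B→S2 carries 10 tons.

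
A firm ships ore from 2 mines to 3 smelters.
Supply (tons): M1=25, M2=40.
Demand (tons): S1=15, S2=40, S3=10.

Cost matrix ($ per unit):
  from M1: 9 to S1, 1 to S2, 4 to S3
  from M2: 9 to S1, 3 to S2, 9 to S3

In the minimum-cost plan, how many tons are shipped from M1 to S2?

Optimal shipments:
  M1 to S2: 15 × $1 = $15
  M1 to S3: 10 × $4 = $40
  M2 to S1: 15 × $9 = $135
  M2 to S2: 25 × $3 = $75
Total cost = $265.
So M1→S2 carries 15 tons.

15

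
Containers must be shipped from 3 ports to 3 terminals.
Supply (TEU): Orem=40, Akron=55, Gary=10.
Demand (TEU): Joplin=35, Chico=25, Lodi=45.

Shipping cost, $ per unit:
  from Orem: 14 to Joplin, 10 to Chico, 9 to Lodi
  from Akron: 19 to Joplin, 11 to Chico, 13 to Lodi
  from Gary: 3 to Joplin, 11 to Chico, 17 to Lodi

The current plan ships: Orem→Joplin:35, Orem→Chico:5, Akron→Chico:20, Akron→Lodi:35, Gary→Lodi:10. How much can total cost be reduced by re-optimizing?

Current plan cost = 35·14 + 5·10 + 20·11 + 35·13 + 10·17 = $1385.
Optimal plan:
  Orem to Joplin: 25 TEU
  Orem to Lodi: 15 TEU
  Akron to Chico: 25 TEU
  Akron to Lodi: 30 TEU
  Gary to Joplin: 10 TEU
Optimal cost = $1180.
Saving = 1385 − 1180 = $205.

205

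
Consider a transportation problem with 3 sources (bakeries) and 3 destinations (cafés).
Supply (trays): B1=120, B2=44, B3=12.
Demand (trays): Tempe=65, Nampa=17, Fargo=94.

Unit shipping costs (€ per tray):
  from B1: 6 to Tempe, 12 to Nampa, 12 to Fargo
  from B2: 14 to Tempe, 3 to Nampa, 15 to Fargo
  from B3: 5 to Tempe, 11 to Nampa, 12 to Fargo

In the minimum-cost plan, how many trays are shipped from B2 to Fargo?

27

Solving gives:
  B1->Tempe: 53 × €6 = €318
  B1->Fargo: 67 × €12 = €804
  B2->Nampa: 17 × €3 = €51
  B2->Fargo: 27 × €15 = €405
  B3->Tempe: 12 × €5 = €60
Total cost = €1638.
So B2→Fargo carries 27 trays.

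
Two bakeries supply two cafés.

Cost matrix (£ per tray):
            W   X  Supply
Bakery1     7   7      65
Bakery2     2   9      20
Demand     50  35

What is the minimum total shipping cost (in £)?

A cheapest plan:
  Bakery1–W: 30 × £7 = £210
  Bakery1–X: 35 × £7 = £245
  Bakery2–W: 20 × £2 = £40
Total = 210 + 245 + 40 = £495.

495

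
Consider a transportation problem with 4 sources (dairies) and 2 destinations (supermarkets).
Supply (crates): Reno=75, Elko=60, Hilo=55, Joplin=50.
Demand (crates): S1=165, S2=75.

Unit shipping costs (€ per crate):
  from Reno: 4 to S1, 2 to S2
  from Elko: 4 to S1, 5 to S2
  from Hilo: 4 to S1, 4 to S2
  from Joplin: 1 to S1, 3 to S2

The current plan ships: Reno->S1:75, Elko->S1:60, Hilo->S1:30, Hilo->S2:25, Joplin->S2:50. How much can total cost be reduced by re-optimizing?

Current plan cost = 75·4 + 60·4 + 30·4 + 25·4 + 50·3 = €910.
Optimal plan:
  Reno to S2: 75 × €2 = €150
  Elko to S1: 60 × €4 = €240
  Hilo to S1: 55 × €4 = €220
  Joplin to S1: 50 × €1 = €50
Optimal cost = €660.
Saving = 910 − 660 = €250.

250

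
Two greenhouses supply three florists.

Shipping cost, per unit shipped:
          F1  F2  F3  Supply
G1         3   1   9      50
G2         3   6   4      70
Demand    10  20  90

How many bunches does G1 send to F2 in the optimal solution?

Solving gives:
  G1 to F1: 10 × 3 = 30
  G1 to F2: 20 × 1 = 20
  G1 to F3: 20 × 9 = 180
  G2 to F3: 70 × 4 = 280
Total cost = 510.
So G1→F2 carries 20 bunches.

20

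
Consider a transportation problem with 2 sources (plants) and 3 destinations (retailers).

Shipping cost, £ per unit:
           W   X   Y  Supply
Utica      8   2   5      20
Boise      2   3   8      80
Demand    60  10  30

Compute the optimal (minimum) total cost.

Optimal allocation:
  Utica to Y: 20 × £5 = £100
  Boise to W: 60 × £2 = £120
  Boise to X: 10 × £3 = £30
  Boise to Y: 10 × £8 = £80
Total = 100 + 120 + 30 + 80 = £330.
(Supply check: Utica ships 20; Boise ships 80.)

330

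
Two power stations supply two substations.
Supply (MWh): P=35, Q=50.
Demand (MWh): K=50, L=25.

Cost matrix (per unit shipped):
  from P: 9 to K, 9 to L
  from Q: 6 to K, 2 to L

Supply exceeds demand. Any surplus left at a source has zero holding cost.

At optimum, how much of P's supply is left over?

10

Minimum-cost shipments:
  P–K: 25 × 9 = 225
  Q–K: 25 × 6 = 150
  Q–L: 25 × 2 = 50
Total cost = 425.
P ships 25 of its 35, leaving 10.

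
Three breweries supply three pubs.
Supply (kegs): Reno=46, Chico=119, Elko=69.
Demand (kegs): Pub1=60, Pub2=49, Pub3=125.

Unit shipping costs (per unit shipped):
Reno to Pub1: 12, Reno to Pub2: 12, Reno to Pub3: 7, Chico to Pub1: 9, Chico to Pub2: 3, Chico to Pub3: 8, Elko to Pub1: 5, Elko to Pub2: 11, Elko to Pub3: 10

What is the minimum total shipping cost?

A cheapest plan:
  Reno–Pub3: 46 × 7 = 322
  Chico–Pub2: 49 × 3 = 147
  Chico–Pub3: 70 × 8 = 560
  Elko–Pub1: 60 × 5 = 300
  Elko–Pub3: 9 × 10 = 90
Total = 322 + 147 + 560 + 300 + 90 = 1419.

1419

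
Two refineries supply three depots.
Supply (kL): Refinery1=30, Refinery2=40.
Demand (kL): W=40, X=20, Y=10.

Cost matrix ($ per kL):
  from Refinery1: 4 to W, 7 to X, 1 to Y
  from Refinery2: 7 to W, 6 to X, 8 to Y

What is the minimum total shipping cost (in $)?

350

One minimum-cost allocation:
  Refinery1->W: 20 × $4 = $80
  Refinery1->Y: 10 × $1 = $10
  Refinery2->W: 20 × $7 = $140
  Refinery2->X: 20 × $6 = $120
Total = 80 + 10 + 140 + 120 = $350.
(Supply check: Refinery1 ships 30; Refinery2 ships 40.)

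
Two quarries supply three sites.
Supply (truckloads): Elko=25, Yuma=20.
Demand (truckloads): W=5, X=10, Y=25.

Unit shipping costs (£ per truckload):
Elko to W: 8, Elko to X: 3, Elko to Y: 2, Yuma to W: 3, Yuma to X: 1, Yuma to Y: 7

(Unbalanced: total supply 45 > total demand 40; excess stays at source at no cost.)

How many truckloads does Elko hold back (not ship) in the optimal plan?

Minimum-cost shipments:
  Elko→Y: 25 × £2 = £50
  Yuma→W: 5 × £3 = £15
  Yuma→X: 10 × £1 = £10
Total cost = £75.
Elko ships 25 of its 25, leaving 0.

0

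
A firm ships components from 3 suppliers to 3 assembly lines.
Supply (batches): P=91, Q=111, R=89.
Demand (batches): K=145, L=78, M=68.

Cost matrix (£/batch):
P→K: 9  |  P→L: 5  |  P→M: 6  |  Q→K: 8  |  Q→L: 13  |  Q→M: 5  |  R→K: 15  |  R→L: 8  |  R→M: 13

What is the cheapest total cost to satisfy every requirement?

One minimum-cost allocation:
  P->K: 23 batches
  P->M: 68 batches
  Q->K: 111 batches
  R->K: 11 batches
  R->L: 78 batches
Total cost = £2292.

2292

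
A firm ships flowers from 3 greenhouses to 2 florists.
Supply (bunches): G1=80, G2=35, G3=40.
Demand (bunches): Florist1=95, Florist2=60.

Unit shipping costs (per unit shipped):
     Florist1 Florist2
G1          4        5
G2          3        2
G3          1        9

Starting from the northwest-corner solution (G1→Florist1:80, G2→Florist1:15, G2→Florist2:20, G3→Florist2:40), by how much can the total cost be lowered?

Current plan cost = 80·4 + 15·3 + 20·2 + 40·9 = 765.
Optimal plan:
  G1–Florist1: 55 × 4 = 220
  G1–Florist2: 25 × 5 = 125
  G2–Florist2: 35 × 2 = 70
  G3–Florist1: 40 × 1 = 40
Optimal cost = 455.
Saving = 765 − 455 = 310.

310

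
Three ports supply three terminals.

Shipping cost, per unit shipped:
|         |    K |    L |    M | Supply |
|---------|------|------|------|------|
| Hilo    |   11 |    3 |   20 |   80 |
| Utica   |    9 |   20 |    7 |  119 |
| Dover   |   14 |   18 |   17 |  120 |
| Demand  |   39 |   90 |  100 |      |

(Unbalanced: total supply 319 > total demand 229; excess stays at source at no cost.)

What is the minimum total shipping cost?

Optimal allocation:
  Hilo→L: 80 × 3 = 240
  Utica→K: 19 × 9 = 171
  Utica→M: 100 × 7 = 700
  Dover→K: 20 × 14 = 280
  Dover→L: 10 × 18 = 180
Total = 240 + 171 + 700 + 280 + 180 = 1571.
(Supply check: Hilo ships 80; Utica ships 119; Dover ships 30.)

1571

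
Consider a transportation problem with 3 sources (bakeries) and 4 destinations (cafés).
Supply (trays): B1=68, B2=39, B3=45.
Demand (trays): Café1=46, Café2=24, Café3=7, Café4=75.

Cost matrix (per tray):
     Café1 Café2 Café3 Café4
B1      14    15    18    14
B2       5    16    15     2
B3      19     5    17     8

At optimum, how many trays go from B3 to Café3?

Optimal shipments:
  B1–Café1: 46 × 14 = 644
  B1–Café3: 7 × 18 = 126
  B1–Café4: 15 × 14 = 210
  B2–Café4: 39 × 2 = 78
  B3–Café2: 24 × 5 = 120
  B3–Café4: 21 × 8 = 168
Total cost = 1346.
The route B3→Café3 is not used.

0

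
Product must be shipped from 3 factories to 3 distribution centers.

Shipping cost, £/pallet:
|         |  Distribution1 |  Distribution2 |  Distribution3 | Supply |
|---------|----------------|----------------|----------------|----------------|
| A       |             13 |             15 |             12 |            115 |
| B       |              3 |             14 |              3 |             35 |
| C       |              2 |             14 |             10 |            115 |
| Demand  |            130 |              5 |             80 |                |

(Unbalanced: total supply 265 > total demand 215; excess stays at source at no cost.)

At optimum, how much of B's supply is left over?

Minimum-cost shipments:
  A->Distribution2: 5 × £15 = £75
  A->Distribution3: 60 × £12 = £720
  B->Distribution1: 15 × £3 = £45
  B->Distribution3: 20 × £3 = £60
  C->Distribution1: 115 × £2 = £230
Total cost = £1130.
B ships 35 of its 35, leaving 0.

0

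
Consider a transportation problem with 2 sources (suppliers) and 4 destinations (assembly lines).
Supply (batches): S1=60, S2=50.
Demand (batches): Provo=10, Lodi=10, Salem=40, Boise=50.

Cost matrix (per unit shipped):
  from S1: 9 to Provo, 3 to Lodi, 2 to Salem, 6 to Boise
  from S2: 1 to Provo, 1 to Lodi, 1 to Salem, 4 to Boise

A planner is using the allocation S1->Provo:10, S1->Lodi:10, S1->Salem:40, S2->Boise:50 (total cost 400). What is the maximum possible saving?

60

Current plan cost = 10·9 + 10·3 + 40·2 + 50·4 = 400.
Optimal plan:
  S1–Lodi: 10 batches
  S1–Salem: 40 batches
  S1–Boise: 10 batches
  S2–Provo: 10 batches
  S2–Boise: 40 batches
Optimal cost = 340.
Saving = 400 − 340 = 60.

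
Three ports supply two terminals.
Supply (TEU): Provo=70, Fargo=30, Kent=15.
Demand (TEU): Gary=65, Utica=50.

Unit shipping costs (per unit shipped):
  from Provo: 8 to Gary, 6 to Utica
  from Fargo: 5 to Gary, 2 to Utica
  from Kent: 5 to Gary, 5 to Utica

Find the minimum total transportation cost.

655

A cheapest plan:
  Provo–Gary: 50 × 8 = 400
  Provo–Utica: 20 × 6 = 120
  Fargo–Utica: 30 × 2 = 60
  Kent–Gary: 15 × 5 = 75
Total = 400 + 120 + 60 + 75 = 655.
(Supply check: Provo ships 70; Fargo ships 30; Kent ships 15.)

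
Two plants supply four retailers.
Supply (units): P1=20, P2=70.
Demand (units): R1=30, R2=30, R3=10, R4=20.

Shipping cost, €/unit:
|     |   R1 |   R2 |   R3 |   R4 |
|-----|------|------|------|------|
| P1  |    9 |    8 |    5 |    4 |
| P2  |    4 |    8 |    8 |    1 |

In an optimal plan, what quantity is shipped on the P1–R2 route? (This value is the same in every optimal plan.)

10

The minimum-cost plan:
  P1 to R2: 10 × €8 = €80
  P1 to R3: 10 × €5 = €50
  P2 to R1: 30 × €4 = €120
  P2 to R2: 20 × €8 = €160
  P2 to R4: 20 × €1 = €20
Total cost = €430.
So P1→R2 carries 10 units.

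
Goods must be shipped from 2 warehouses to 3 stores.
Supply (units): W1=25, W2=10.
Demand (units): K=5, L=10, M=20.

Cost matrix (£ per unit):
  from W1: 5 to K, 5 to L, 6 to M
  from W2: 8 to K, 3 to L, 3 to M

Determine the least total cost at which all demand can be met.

165

Optimal allocation:
  W1 to K: 5 units
  W1 to L: 10 units
  W1 to M: 10 units
  W2 to M: 10 units
Total cost = £165.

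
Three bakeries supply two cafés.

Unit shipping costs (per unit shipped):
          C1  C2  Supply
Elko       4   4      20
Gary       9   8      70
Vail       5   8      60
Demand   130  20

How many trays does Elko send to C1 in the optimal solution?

20

Optimal shipments:
  Elko→C1: 20 × 4 = 80
  Gary→C1: 50 × 9 = 450
  Gary→C2: 20 × 8 = 160
  Vail→C1: 60 × 5 = 300
Total cost = 990.
So Elko→C1 carries 20 trays.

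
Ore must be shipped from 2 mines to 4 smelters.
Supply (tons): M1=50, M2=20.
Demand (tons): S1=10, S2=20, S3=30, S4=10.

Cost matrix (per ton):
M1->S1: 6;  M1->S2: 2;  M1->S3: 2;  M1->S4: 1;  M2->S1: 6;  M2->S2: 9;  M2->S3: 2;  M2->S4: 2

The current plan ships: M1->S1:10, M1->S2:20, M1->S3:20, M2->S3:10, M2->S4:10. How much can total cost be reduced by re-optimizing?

10

Current plan cost = 10·6 + 20·2 + 20·2 + 10·2 + 10·2 = 180.
Optimal plan:
  M1→S1: 10 × 6 = 60
  M1→S2: 20 × 2 = 40
  M1→S3: 10 × 2 = 20
  M1→S4: 10 × 1 = 10
  M2→S3: 20 × 2 = 40
Optimal cost = 170.
Saving = 180 − 170 = 10.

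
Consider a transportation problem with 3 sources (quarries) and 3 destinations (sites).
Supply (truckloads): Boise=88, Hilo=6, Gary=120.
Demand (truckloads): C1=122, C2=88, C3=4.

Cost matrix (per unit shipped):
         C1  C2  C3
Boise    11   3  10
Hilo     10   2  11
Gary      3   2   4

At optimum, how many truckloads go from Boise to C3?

Solving gives:
  Boise→C2: 84 × 3 = 252
  Boise→C3: 4 × 10 = 40
  Hilo→C1: 2 × 10 = 20
  Hilo→C2: 4 × 2 = 8
  Gary→C1: 120 × 3 = 360
Total cost = 680.
So Boise→C3 carries 4 truckloads.

4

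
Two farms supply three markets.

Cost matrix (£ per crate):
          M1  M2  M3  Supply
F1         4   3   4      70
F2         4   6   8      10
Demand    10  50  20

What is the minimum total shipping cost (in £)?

A cheapest plan:
  F1->M2: 50 crates
  F1->M3: 20 crates
  F2->M1: 10 crates
Total cost = £270.

270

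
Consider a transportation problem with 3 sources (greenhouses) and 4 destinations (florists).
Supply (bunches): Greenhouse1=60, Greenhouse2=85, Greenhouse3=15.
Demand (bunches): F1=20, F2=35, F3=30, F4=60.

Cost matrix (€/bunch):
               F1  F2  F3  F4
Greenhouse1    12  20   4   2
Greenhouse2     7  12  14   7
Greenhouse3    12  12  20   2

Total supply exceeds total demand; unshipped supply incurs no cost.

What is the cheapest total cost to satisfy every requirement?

One minimum-cost allocation:
  Greenhouse1→F3: 30 × €4 = €120
  Greenhouse1→F4: 30 × €2 = €60
  Greenhouse2→F1: 20 × €7 = €140
  Greenhouse2→F2: 35 × €12 = €420
  Greenhouse2→F4: 15 × €7 = €105
  Greenhouse3→F4: 15 × €2 = €30
Total = 120 + 60 + 140 + 420 + 105 + 30 = €875.

875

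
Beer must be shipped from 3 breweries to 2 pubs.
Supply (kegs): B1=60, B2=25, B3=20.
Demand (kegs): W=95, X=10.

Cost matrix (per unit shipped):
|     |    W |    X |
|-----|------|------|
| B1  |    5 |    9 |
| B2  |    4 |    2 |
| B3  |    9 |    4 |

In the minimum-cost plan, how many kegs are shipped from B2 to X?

The minimum-cost plan:
  B1→W: 60 kegs
  B2→W: 25 kegs
  B3→W: 10 kegs
  B3→X: 10 kegs
Total cost = 530.
The route B2→X is not used.

0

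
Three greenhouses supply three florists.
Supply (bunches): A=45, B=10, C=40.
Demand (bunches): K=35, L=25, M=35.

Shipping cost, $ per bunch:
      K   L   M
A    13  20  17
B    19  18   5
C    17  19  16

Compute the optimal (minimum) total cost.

A cheapest plan:
  A->K: 35 × $13 = $455
  A->M: 10 × $17 = $170
  B->M: 10 × $5 = $50
  C->L: 25 × $19 = $475
  C->M: 15 × $16 = $240
Total = 455 + 170 + 50 + 475 + 240 = $1390.

1390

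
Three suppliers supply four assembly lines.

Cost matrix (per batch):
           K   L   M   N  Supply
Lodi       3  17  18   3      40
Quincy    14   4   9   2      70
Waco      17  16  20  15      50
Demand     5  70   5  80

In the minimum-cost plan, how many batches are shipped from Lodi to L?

0

Solving gives:
  Lodi to K: 5 × 3 = 15
  Lodi to N: 35 × 3 = 105
  Quincy to L: 25 × 4 = 100
  Quincy to N: 45 × 2 = 90
  Waco to L: 45 × 16 = 720
  Waco to M: 5 × 20 = 100
Total cost = 1130.
The route Lodi→L is not used.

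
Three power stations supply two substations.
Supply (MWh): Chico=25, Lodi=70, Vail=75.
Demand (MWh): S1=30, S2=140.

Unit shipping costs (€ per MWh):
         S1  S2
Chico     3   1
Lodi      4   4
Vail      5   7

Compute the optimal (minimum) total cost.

770

One minimum-cost allocation:
  Chico to S2: 25 × €1 = €25
  Lodi to S2: 70 × €4 = €280
  Vail to S1: 30 × €5 = €150
  Vail to S2: 45 × €7 = €315
Total = 25 + 280 + 150 + 315 = €770.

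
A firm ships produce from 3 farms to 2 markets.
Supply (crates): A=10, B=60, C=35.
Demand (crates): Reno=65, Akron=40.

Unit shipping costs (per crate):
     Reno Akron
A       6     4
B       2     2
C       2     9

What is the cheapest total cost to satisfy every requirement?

An optimal shipping plan:
  A to Akron: 10 × 4 = 40
  B to Reno: 30 × 2 = 60
  B to Akron: 30 × 2 = 60
  C to Reno: 35 × 2 = 70
Total = 40 + 60 + 60 + 70 = 230.

230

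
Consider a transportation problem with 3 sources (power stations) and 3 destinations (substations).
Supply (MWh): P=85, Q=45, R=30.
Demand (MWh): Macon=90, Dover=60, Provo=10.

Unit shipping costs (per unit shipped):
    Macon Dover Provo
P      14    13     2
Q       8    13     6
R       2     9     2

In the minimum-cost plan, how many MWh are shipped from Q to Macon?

The minimum-cost plan:
  P to Macon: 15 MWh
  P to Dover: 60 MWh
  P to Provo: 10 MWh
  Q to Macon: 45 MWh
  R to Macon: 30 MWh
Total cost = 1430.
So Q→Macon carries 45 MWh.

45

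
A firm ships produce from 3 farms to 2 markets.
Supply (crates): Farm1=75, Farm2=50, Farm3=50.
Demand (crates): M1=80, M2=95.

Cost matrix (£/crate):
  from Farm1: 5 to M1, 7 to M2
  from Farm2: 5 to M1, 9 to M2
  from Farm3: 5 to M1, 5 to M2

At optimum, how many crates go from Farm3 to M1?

The minimum-cost plan:
  Farm1 to M1: 30 × £5 = £150
  Farm1 to M2: 45 × £7 = £315
  Farm2 to M1: 50 × £5 = £250
  Farm3 to M2: 50 × £5 = £250
Total cost = £965.
The route Farm3→M1 is not used.

0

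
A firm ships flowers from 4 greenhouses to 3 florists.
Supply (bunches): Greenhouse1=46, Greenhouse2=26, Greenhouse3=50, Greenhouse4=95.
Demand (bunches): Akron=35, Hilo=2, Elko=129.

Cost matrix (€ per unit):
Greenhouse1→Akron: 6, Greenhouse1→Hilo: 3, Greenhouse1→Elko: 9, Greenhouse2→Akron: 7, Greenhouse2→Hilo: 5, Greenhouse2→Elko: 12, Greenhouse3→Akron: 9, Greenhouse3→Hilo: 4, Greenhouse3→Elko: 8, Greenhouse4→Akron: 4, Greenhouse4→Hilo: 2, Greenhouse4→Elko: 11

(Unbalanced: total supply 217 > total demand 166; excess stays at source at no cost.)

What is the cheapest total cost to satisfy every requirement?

One minimum-cost allocation:
  Greenhouse1–Elko: 46 × €9 = €414
  Greenhouse3–Elko: 50 × €8 = €400
  Greenhouse4–Akron: 35 × €4 = €140
  Greenhouse4–Hilo: 2 × €2 = €4
  Greenhouse4–Elko: 33 × €11 = €363
Total = 414 + 400 + 140 + 4 + 363 = €1321.
(Supply check: Greenhouse1 ships 46; Greenhouse2 ships 0; Greenhouse3 ships 50; Greenhouse4 ships 70.)

1321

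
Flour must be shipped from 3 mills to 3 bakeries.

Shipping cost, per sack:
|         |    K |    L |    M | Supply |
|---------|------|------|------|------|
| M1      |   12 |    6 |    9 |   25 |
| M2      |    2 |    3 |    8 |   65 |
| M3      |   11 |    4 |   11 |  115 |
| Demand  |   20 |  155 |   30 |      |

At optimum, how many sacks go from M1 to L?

The minimum-cost plan:
  M1->M: 25 × 9 = 225
  M2->K: 20 × 2 = 40
  M2->L: 40 × 3 = 120
  M2->M: 5 × 8 = 40
  M3->L: 115 × 4 = 460
Total cost = 885.
The route M1→L is not used.

0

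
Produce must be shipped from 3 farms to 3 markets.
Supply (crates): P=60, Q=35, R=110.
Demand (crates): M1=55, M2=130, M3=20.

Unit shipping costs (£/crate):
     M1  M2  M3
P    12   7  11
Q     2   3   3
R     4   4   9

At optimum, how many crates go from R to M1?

40

Solving gives:
  P–M2: 60 crates
  Q–M1: 15 crates
  Q–M3: 20 crates
  R–M1: 40 crates
  R–M2: 70 crates
Total cost = £950.
So R→M1 carries 40 crates.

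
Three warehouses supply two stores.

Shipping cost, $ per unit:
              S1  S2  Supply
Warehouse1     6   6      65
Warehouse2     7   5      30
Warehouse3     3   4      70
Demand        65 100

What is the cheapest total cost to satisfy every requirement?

755

An optimal shipping plan:
  Warehouse1->S2: 65 × $6 = $390
  Warehouse2->S2: 30 × $5 = $150
  Warehouse3->S1: 65 × $3 = $195
  Warehouse3->S2: 5 × $4 = $20
Total = 390 + 150 + 195 + 20 = $755.
(Supply check: Warehouse1 ships 65; Warehouse2 ships 30; Warehouse3 ships 70.)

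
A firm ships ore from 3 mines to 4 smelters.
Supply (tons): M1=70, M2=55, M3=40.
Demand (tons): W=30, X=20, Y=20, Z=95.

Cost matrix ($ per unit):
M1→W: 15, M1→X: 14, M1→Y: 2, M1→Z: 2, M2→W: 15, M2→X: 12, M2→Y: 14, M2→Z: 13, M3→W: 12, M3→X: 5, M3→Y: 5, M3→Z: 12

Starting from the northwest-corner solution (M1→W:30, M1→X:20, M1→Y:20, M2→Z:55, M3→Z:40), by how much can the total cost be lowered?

850

Current plan cost = 30·15 + 20·14 + 20·2 + 55·13 + 40·12 = $1965.
Optimal plan:
  M1→Z: 70 × $2 = $140
  M2→W: 30 × $15 = $450
  M2→Z: 25 × $13 = $325
  M3→X: 20 × $5 = $100
  M3→Y: 20 × $5 = $100
Optimal cost = $1115.
Saving = 1965 − 1115 = $850.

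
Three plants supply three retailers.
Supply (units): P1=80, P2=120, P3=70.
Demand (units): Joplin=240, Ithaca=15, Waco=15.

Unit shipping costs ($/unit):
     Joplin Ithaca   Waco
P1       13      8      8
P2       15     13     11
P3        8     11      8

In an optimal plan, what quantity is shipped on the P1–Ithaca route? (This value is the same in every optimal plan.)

Solving gives:
  P1→Joplin: 50 × $13 = $650
  P1→Ithaca: 15 × $8 = $120
  P1→Waco: 15 × $8 = $120
  P2→Joplin: 120 × $15 = $1800
  P3→Joplin: 70 × $8 = $560
Total cost = $3250.
So P1→Ithaca carries 15 units.

15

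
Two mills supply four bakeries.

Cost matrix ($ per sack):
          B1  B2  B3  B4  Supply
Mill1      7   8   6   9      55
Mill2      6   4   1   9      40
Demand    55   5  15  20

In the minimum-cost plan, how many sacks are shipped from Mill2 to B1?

Solving gives:
  Mill1→B1: 35 × $7 = $245
  Mill1→B4: 20 × $9 = $180
  Mill2→B1: 20 × $6 = $120
  Mill2→B2: 5 × $4 = $20
  Mill2→B3: 15 × $1 = $15
Total cost = $580.
So Mill2→B1 carries 20 sacks.

20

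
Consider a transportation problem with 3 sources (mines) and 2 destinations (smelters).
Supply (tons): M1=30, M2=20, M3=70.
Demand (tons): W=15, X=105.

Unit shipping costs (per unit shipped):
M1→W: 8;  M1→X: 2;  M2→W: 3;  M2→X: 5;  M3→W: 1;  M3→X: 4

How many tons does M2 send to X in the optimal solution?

20

The minimum-cost plan:
  M1→X: 30 tons
  M2→X: 20 tons
  M3→W: 15 tons
  M3→X: 55 tons
Total cost = 395.
So M2→X carries 20 tons.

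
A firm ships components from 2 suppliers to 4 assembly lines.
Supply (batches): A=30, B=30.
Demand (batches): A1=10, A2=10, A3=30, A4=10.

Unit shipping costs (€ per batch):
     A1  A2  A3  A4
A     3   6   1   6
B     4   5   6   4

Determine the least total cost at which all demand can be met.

A cheapest plan:
  A→A3: 30 × €1 = €30
  B→A1: 10 × €4 = €40
  B→A2: 10 × €5 = €50
  B→A4: 10 × €4 = €40
Total = 30 + 40 + 50 + 40 = €160.
(Supply check: A ships 30; B ships 30.)

160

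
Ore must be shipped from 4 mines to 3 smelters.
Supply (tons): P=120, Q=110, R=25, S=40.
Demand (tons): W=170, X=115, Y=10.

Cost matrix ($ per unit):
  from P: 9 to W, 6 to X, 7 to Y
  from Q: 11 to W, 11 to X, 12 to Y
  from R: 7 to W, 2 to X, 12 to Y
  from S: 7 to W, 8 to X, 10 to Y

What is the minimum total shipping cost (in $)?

One minimum-cost allocation:
  P–W: 20 tons
  P–X: 90 tons
  P–Y: 10 tons
  Q–W: 110 tons
  R–X: 25 tons
  S–W: 40 tons
Total cost = $2330.
(Supply check: P ships 120; Q ships 110; R ships 25; S ships 40.)

2330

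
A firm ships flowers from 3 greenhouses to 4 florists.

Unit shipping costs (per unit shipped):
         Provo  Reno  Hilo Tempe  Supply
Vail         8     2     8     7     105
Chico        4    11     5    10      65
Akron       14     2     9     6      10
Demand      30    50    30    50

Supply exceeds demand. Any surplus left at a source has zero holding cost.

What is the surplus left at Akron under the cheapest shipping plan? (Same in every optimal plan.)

Minimum-cost shipments:
  Vail->Reno: 50 bunches
  Vail->Tempe: 40 bunches
  Chico->Provo: 30 bunches
  Chico->Hilo: 30 bunches
  Akron->Tempe: 10 bunches
Total cost = 710.
Akron ships 10 of its 10, leaving 0.

0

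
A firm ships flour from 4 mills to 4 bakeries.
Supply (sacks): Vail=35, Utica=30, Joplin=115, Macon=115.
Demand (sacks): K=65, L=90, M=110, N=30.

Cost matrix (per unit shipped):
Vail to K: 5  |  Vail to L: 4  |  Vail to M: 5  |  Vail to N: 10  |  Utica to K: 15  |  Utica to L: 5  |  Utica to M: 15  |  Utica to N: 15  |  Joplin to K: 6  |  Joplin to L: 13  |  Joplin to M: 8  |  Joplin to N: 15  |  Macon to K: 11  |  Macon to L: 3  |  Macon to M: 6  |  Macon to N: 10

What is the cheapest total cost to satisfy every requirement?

1745

One minimum-cost allocation:
  Vail→M: 35 × 5 = 175
  Utica→L: 30 × 5 = 150
  Joplin→K: 65 × 6 = 390
  Joplin→M: 50 × 8 = 400
  Macon→L: 60 × 3 = 180
  Macon→M: 25 × 6 = 150
  Macon→N: 30 × 10 = 300
Total = 175 + 150 + 390 + 400 + 180 + 150 + 300 = 1745.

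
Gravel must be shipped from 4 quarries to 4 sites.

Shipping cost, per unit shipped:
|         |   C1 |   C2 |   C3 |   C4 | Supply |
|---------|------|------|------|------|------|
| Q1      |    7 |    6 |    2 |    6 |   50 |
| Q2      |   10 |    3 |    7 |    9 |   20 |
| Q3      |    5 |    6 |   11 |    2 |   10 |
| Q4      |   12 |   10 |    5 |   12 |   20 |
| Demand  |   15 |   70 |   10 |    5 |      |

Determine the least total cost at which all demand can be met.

One minimum-cost allocation:
  Q1->C1: 10 truckloads
  Q1->C2: 40 truckloads
  Q2->C2: 20 truckloads
  Q3->C1: 5 truckloads
  Q3->C4: 5 truckloads
  Q4->C2: 10 truckloads
  Q4->C3: 10 truckloads
Total cost = 555.

555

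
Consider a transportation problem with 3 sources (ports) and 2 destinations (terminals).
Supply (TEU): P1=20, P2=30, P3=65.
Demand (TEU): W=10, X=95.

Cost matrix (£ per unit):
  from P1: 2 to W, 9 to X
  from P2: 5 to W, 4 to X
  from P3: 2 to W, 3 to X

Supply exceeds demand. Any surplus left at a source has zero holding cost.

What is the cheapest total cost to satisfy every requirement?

335

One minimum-cost allocation:
  P1–W: 10 × £2 = £20
  P2–X: 30 × £4 = £120
  P3–X: 65 × £3 = £195
Total = 20 + 120 + 195 = £335.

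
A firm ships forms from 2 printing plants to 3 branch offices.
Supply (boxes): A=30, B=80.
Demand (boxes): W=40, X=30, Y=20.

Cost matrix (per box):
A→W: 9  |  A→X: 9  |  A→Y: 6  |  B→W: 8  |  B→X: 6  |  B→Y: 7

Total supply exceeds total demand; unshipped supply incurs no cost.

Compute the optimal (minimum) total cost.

620

An optimal shipping plan:
  A->Y: 20 boxes
  B->W: 40 boxes
  B->X: 30 boxes
Total cost = 620.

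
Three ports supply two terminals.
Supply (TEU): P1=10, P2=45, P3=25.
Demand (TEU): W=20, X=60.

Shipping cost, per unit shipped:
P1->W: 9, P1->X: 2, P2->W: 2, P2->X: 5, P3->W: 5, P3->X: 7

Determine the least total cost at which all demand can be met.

Optimal allocation:
  P1 to X: 10 TEU
  P2 to W: 20 TEU
  P2 to X: 25 TEU
  P3 to X: 25 TEU
Total cost = 360.

360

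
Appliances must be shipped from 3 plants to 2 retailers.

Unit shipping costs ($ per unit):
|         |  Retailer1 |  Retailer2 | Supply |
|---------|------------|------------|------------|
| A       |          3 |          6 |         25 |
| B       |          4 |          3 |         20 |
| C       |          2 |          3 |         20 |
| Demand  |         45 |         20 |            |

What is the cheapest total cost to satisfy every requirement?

Optimal allocation:
  A→Retailer1: 25 × $3 = $75
  B→Retailer2: 20 × $3 = $60
  C→Retailer1: 20 × $2 = $40
Total = 75 + 60 + 40 = $175.
(Supply check: A ships 25; B ships 20; C ships 20.)

175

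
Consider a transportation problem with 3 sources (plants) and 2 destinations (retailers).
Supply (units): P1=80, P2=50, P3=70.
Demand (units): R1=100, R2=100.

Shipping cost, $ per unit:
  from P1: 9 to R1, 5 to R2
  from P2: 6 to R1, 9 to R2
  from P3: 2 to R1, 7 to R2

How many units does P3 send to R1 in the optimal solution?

70

The minimum-cost plan:
  P1 to R2: 80 × $5 = $400
  P2 to R1: 30 × $6 = $180
  P2 to R2: 20 × $9 = $180
  P3 to R1: 70 × $2 = $140
Total cost = $900.
So P3→R1 carries 70 units.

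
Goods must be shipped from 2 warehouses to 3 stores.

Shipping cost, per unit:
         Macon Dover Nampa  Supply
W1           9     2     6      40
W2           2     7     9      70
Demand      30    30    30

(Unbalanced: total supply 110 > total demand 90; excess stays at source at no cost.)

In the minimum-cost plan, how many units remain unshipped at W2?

An optimal plan:
  W1->Dover: 30 × 2 = 60
  W1->Nampa: 10 × 6 = 60
  W2->Macon: 30 × 2 = 60
  W2->Nampa: 20 × 9 = 180
Total cost = 360.
W2 ships 50 of its 70, leaving 20.

20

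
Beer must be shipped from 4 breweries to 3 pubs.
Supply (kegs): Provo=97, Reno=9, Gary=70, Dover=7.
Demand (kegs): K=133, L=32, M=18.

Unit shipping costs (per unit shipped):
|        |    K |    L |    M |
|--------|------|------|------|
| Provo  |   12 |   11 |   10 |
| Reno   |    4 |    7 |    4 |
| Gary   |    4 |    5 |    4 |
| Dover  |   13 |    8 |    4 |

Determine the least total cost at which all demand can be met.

Optimal allocation:
  Provo->K: 54 × 12 = 648
  Provo->L: 32 × 11 = 352
  Provo->M: 11 × 10 = 110
  Reno->K: 9 × 4 = 36
  Gary->K: 70 × 4 = 280
  Dover->M: 7 × 4 = 28
Total = 648 + 352 + 110 + 36 + 280 + 28 = 1454.

1454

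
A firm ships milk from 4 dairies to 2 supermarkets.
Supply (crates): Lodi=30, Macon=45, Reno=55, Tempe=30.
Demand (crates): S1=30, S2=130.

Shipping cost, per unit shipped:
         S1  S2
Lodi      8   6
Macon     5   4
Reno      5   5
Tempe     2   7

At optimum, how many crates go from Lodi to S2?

30

Optimal shipments:
  Lodi to S2: 30 × 6 = 180
  Macon to S2: 45 × 4 = 180
  Reno to S2: 55 × 5 = 275
  Tempe to S1: 30 × 2 = 60
Total cost = 695.
So Lodi→S2 carries 30 crates.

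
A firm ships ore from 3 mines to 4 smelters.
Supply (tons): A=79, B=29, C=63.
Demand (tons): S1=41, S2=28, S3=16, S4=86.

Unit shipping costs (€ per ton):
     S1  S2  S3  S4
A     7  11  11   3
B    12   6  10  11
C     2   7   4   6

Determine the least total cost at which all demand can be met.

598

An optimal shipping plan:
  A–S4: 79 × €3 = €237
  B–S2: 28 × €6 = €168
  B–S4: 1 × €11 = €11
  C–S1: 41 × €2 = €82
  C–S3: 16 × €4 = €64
  C–S4: 6 × €6 = €36
Total = 237 + 168 + 11 + 82 + 64 + 36 = €598.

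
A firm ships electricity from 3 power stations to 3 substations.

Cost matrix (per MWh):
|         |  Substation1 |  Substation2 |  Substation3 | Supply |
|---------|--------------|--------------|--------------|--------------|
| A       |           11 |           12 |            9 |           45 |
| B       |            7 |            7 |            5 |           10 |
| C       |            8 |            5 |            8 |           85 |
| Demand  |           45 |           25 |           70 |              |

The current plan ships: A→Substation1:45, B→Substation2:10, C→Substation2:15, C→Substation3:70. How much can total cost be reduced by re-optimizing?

140

Current plan cost = 45·11 + 10·7 + 15·5 + 70·8 = 1200.
Optimal plan:
  A→Substation3: 45 × 9 = 405
  B→Substation3: 10 × 5 = 50
  C→Substation1: 45 × 8 = 360
  C→Substation2: 25 × 5 = 125
  C→Substation3: 15 × 8 = 120
Optimal cost = 1060.
Saving = 1200 − 1060 = 140.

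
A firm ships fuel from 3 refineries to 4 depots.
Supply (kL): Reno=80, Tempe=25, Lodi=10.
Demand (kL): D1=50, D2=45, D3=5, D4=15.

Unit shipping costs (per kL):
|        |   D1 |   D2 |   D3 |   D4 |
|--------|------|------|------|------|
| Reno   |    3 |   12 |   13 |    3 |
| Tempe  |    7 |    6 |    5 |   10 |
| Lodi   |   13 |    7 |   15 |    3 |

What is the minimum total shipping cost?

590

Optimal allocation:
  Reno→D1: 50 × 3 = 150
  Reno→D2: 15 × 12 = 180
  Reno→D4: 15 × 3 = 45
  Tempe→D2: 20 × 6 = 120
  Tempe→D3: 5 × 5 = 25
  Lodi→D2: 10 × 7 = 70
Total = 150 + 180 + 45 + 120 + 25 + 70 = 590.
(Supply check: Reno ships 80; Tempe ships 25; Lodi ships 10.)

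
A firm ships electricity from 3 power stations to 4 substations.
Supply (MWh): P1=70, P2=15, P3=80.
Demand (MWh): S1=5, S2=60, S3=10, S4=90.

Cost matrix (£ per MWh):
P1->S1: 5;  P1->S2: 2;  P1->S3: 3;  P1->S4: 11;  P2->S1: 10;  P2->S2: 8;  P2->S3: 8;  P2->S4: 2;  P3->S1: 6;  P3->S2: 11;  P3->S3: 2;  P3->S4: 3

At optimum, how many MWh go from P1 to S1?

Solving gives:
  P1→S1: 5 MWh
  P1→S2: 60 MWh
  P1→S3: 5 MWh
  P2→S4: 15 MWh
  P3→S3: 5 MWh
  P3→S4: 75 MWh
Total cost = £425.
So P1→S1 carries 5 MWh.

5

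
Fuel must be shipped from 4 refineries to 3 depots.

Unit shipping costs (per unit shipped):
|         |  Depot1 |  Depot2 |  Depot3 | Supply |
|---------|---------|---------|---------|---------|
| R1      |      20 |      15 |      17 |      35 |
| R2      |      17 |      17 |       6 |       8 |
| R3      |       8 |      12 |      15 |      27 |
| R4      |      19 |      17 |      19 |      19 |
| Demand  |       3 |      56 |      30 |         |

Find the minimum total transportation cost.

1252

A cheapest plan:
  R1→Depot2: 32 kL
  R1→Depot3: 3 kL
  R2→Depot3: 8 kL
  R3→Depot1: 3 kL
  R3→Depot2: 24 kL
  R4→Depot3: 19 kL
Total cost = 1252.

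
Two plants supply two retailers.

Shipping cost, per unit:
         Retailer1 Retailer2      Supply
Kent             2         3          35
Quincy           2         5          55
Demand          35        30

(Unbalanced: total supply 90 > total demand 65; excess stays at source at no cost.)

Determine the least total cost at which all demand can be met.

An optimal shipping plan:
  Kent–Retailer1: 5 units
  Kent–Retailer2: 30 units
  Quincy–Retailer1: 30 units
Total cost = 160.

160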